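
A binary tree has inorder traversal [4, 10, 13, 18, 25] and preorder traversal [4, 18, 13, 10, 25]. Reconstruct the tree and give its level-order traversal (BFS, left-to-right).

Inorder:  [4, 10, 13, 18, 25]
Preorder: [4, 18, 13, 10, 25]
Algorithm: preorder visits root first, so consume preorder in order;
for each root, split the current inorder slice at that value into
left-subtree inorder and right-subtree inorder, then recurse.
Recursive splits:
  root=4; inorder splits into left=[], right=[10, 13, 18, 25]
  root=18; inorder splits into left=[10, 13], right=[25]
  root=13; inorder splits into left=[10], right=[]
  root=10; inorder splits into left=[], right=[]
  root=25; inorder splits into left=[], right=[]
Reconstructed level-order: [4, 18, 13, 25, 10]


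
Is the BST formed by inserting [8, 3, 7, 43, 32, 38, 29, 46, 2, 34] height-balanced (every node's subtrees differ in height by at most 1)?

Tree (level-order array): [8, 3, 43, 2, 7, 32, 46, None, None, None, None, 29, 38, None, None, None, None, 34]
Definition: a tree is height-balanced if, at every node, |h(left) - h(right)| <= 1 (empty subtree has height -1).
Bottom-up per-node check:
  node 2: h_left=-1, h_right=-1, diff=0 [OK], height=0
  node 7: h_left=-1, h_right=-1, diff=0 [OK], height=0
  node 3: h_left=0, h_right=0, diff=0 [OK], height=1
  node 29: h_left=-1, h_right=-1, diff=0 [OK], height=0
  node 34: h_left=-1, h_right=-1, diff=0 [OK], height=0
  node 38: h_left=0, h_right=-1, diff=1 [OK], height=1
  node 32: h_left=0, h_right=1, diff=1 [OK], height=2
  node 46: h_left=-1, h_right=-1, diff=0 [OK], height=0
  node 43: h_left=2, h_right=0, diff=2 [FAIL (|2-0|=2 > 1)], height=3
  node 8: h_left=1, h_right=3, diff=2 [FAIL (|1-3|=2 > 1)], height=4
Node 43 violates the condition: |2 - 0| = 2 > 1.
Result: Not balanced


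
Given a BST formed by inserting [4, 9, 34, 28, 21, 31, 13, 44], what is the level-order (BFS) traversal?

Tree insertion order: [4, 9, 34, 28, 21, 31, 13, 44]
Tree (level-order array): [4, None, 9, None, 34, 28, 44, 21, 31, None, None, 13]
BFS from the root, enqueuing left then right child of each popped node:
  queue [4] -> pop 4, enqueue [9], visited so far: [4]
  queue [9] -> pop 9, enqueue [34], visited so far: [4, 9]
  queue [34] -> pop 34, enqueue [28, 44], visited so far: [4, 9, 34]
  queue [28, 44] -> pop 28, enqueue [21, 31], visited so far: [4, 9, 34, 28]
  queue [44, 21, 31] -> pop 44, enqueue [none], visited so far: [4, 9, 34, 28, 44]
  queue [21, 31] -> pop 21, enqueue [13], visited so far: [4, 9, 34, 28, 44, 21]
  queue [31, 13] -> pop 31, enqueue [none], visited so far: [4, 9, 34, 28, 44, 21, 31]
  queue [13] -> pop 13, enqueue [none], visited so far: [4, 9, 34, 28, 44, 21, 31, 13]
Result: [4, 9, 34, 28, 44, 21, 31, 13]


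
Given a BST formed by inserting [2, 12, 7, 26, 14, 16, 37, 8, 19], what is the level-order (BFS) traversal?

Tree insertion order: [2, 12, 7, 26, 14, 16, 37, 8, 19]
Tree (level-order array): [2, None, 12, 7, 26, None, 8, 14, 37, None, None, None, 16, None, None, None, 19]
BFS from the root, enqueuing left then right child of each popped node:
  queue [2] -> pop 2, enqueue [12], visited so far: [2]
  queue [12] -> pop 12, enqueue [7, 26], visited so far: [2, 12]
  queue [7, 26] -> pop 7, enqueue [8], visited so far: [2, 12, 7]
  queue [26, 8] -> pop 26, enqueue [14, 37], visited so far: [2, 12, 7, 26]
  queue [8, 14, 37] -> pop 8, enqueue [none], visited so far: [2, 12, 7, 26, 8]
  queue [14, 37] -> pop 14, enqueue [16], visited so far: [2, 12, 7, 26, 8, 14]
  queue [37, 16] -> pop 37, enqueue [none], visited so far: [2, 12, 7, 26, 8, 14, 37]
  queue [16] -> pop 16, enqueue [19], visited so far: [2, 12, 7, 26, 8, 14, 37, 16]
  queue [19] -> pop 19, enqueue [none], visited so far: [2, 12, 7, 26, 8, 14, 37, 16, 19]
Result: [2, 12, 7, 26, 8, 14, 37, 16, 19]


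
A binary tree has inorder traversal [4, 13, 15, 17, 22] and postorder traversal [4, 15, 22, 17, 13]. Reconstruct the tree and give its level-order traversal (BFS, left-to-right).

Inorder:   [4, 13, 15, 17, 22]
Postorder: [4, 15, 22, 17, 13]
Algorithm: postorder visits root last, so walk postorder right-to-left;
each value is the root of the current inorder slice — split it at that
value, recurse on the right subtree first, then the left.
Recursive splits:
  root=13; inorder splits into left=[4], right=[15, 17, 22]
  root=17; inorder splits into left=[15], right=[22]
  root=22; inorder splits into left=[], right=[]
  root=15; inorder splits into left=[], right=[]
  root=4; inorder splits into left=[], right=[]
Reconstructed level-order: [13, 4, 17, 15, 22]


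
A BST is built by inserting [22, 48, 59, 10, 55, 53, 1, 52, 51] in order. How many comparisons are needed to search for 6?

Search path for 6: 22 -> 10 -> 1
Found: False
Comparisons: 3


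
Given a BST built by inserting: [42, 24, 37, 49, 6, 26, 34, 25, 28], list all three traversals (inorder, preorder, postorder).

Tree insertion order: [42, 24, 37, 49, 6, 26, 34, 25, 28]
Tree (level-order array): [42, 24, 49, 6, 37, None, None, None, None, 26, None, 25, 34, None, None, 28]
Inorder (L, root, R): [6, 24, 25, 26, 28, 34, 37, 42, 49]
Preorder (root, L, R): [42, 24, 6, 37, 26, 25, 34, 28, 49]
Postorder (L, R, root): [6, 25, 28, 34, 26, 37, 24, 49, 42]


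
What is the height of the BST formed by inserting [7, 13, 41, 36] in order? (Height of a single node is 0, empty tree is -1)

Insertion order: [7, 13, 41, 36]
Tree (level-order array): [7, None, 13, None, 41, 36]
Compute height bottom-up (empty subtree = -1):
  height(36) = 1 + max(-1, -1) = 0
  height(41) = 1 + max(0, -1) = 1
  height(13) = 1 + max(-1, 1) = 2
  height(7) = 1 + max(-1, 2) = 3
Height = 3


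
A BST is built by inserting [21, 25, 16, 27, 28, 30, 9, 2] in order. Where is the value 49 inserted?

Starting tree (level order): [21, 16, 25, 9, None, None, 27, 2, None, None, 28, None, None, None, 30]
Insertion path: 21 -> 25 -> 27 -> 28 -> 30
Result: insert 49 as right child of 30
Final tree (level order): [21, 16, 25, 9, None, None, 27, 2, None, None, 28, None, None, None, 30, None, 49]


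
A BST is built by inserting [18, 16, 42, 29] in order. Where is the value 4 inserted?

Starting tree (level order): [18, 16, 42, None, None, 29]
Insertion path: 18 -> 16
Result: insert 4 as left child of 16
Final tree (level order): [18, 16, 42, 4, None, 29]


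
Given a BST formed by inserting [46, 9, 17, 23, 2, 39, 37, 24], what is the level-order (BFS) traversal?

Tree insertion order: [46, 9, 17, 23, 2, 39, 37, 24]
Tree (level-order array): [46, 9, None, 2, 17, None, None, None, 23, None, 39, 37, None, 24]
BFS from the root, enqueuing left then right child of each popped node:
  queue [46] -> pop 46, enqueue [9], visited so far: [46]
  queue [9] -> pop 9, enqueue [2, 17], visited so far: [46, 9]
  queue [2, 17] -> pop 2, enqueue [none], visited so far: [46, 9, 2]
  queue [17] -> pop 17, enqueue [23], visited so far: [46, 9, 2, 17]
  queue [23] -> pop 23, enqueue [39], visited so far: [46, 9, 2, 17, 23]
  queue [39] -> pop 39, enqueue [37], visited so far: [46, 9, 2, 17, 23, 39]
  queue [37] -> pop 37, enqueue [24], visited so far: [46, 9, 2, 17, 23, 39, 37]
  queue [24] -> pop 24, enqueue [none], visited so far: [46, 9, 2, 17, 23, 39, 37, 24]
Result: [46, 9, 2, 17, 23, 39, 37, 24]


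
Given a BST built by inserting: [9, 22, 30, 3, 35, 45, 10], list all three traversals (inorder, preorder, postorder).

Tree insertion order: [9, 22, 30, 3, 35, 45, 10]
Tree (level-order array): [9, 3, 22, None, None, 10, 30, None, None, None, 35, None, 45]
Inorder (L, root, R): [3, 9, 10, 22, 30, 35, 45]
Preorder (root, L, R): [9, 3, 22, 10, 30, 35, 45]
Postorder (L, R, root): [3, 10, 45, 35, 30, 22, 9]


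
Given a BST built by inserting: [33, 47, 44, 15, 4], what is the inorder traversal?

Tree insertion order: [33, 47, 44, 15, 4]
Tree (level-order array): [33, 15, 47, 4, None, 44]
Inorder traversal: [4, 15, 33, 44, 47]


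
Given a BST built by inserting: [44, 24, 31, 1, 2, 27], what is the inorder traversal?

Tree insertion order: [44, 24, 31, 1, 2, 27]
Tree (level-order array): [44, 24, None, 1, 31, None, 2, 27]
Inorder traversal: [1, 2, 24, 27, 31, 44]


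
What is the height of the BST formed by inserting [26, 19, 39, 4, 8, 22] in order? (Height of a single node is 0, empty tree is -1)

Insertion order: [26, 19, 39, 4, 8, 22]
Tree (level-order array): [26, 19, 39, 4, 22, None, None, None, 8]
Compute height bottom-up (empty subtree = -1):
  height(8) = 1 + max(-1, -1) = 0
  height(4) = 1 + max(-1, 0) = 1
  height(22) = 1 + max(-1, -1) = 0
  height(19) = 1 + max(1, 0) = 2
  height(39) = 1 + max(-1, -1) = 0
  height(26) = 1 + max(2, 0) = 3
Height = 3


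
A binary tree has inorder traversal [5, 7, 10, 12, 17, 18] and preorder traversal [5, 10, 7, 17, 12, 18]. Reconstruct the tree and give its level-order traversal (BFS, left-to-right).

Inorder:  [5, 7, 10, 12, 17, 18]
Preorder: [5, 10, 7, 17, 12, 18]
Algorithm: preorder visits root first, so consume preorder in order;
for each root, split the current inorder slice at that value into
left-subtree inorder and right-subtree inorder, then recurse.
Recursive splits:
  root=5; inorder splits into left=[], right=[7, 10, 12, 17, 18]
  root=10; inorder splits into left=[7], right=[12, 17, 18]
  root=7; inorder splits into left=[], right=[]
  root=17; inorder splits into left=[12], right=[18]
  root=12; inorder splits into left=[], right=[]
  root=18; inorder splits into left=[], right=[]
Reconstructed level-order: [5, 10, 7, 17, 12, 18]


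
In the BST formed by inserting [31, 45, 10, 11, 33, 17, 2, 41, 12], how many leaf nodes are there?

Tree built from: [31, 45, 10, 11, 33, 17, 2, 41, 12]
Tree (level-order array): [31, 10, 45, 2, 11, 33, None, None, None, None, 17, None, 41, 12]
Rule: A leaf has 0 children.
Per-node child counts:
  node 31: 2 child(ren)
  node 10: 2 child(ren)
  node 2: 0 child(ren)
  node 11: 1 child(ren)
  node 17: 1 child(ren)
  node 12: 0 child(ren)
  node 45: 1 child(ren)
  node 33: 1 child(ren)
  node 41: 0 child(ren)
Matching nodes: [2, 12, 41]
Count of leaf nodes: 3


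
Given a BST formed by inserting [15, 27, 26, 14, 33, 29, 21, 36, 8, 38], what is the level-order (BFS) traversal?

Tree insertion order: [15, 27, 26, 14, 33, 29, 21, 36, 8, 38]
Tree (level-order array): [15, 14, 27, 8, None, 26, 33, None, None, 21, None, 29, 36, None, None, None, None, None, 38]
BFS from the root, enqueuing left then right child of each popped node:
  queue [15] -> pop 15, enqueue [14, 27], visited so far: [15]
  queue [14, 27] -> pop 14, enqueue [8], visited so far: [15, 14]
  queue [27, 8] -> pop 27, enqueue [26, 33], visited so far: [15, 14, 27]
  queue [8, 26, 33] -> pop 8, enqueue [none], visited so far: [15, 14, 27, 8]
  queue [26, 33] -> pop 26, enqueue [21], visited so far: [15, 14, 27, 8, 26]
  queue [33, 21] -> pop 33, enqueue [29, 36], visited so far: [15, 14, 27, 8, 26, 33]
  queue [21, 29, 36] -> pop 21, enqueue [none], visited so far: [15, 14, 27, 8, 26, 33, 21]
  queue [29, 36] -> pop 29, enqueue [none], visited so far: [15, 14, 27, 8, 26, 33, 21, 29]
  queue [36] -> pop 36, enqueue [38], visited so far: [15, 14, 27, 8, 26, 33, 21, 29, 36]
  queue [38] -> pop 38, enqueue [none], visited so far: [15, 14, 27, 8, 26, 33, 21, 29, 36, 38]
Result: [15, 14, 27, 8, 26, 33, 21, 29, 36, 38]


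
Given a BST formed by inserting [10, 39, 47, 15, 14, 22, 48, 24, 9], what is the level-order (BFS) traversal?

Tree insertion order: [10, 39, 47, 15, 14, 22, 48, 24, 9]
Tree (level-order array): [10, 9, 39, None, None, 15, 47, 14, 22, None, 48, None, None, None, 24]
BFS from the root, enqueuing left then right child of each popped node:
  queue [10] -> pop 10, enqueue [9, 39], visited so far: [10]
  queue [9, 39] -> pop 9, enqueue [none], visited so far: [10, 9]
  queue [39] -> pop 39, enqueue [15, 47], visited so far: [10, 9, 39]
  queue [15, 47] -> pop 15, enqueue [14, 22], visited so far: [10, 9, 39, 15]
  queue [47, 14, 22] -> pop 47, enqueue [48], visited so far: [10, 9, 39, 15, 47]
  queue [14, 22, 48] -> pop 14, enqueue [none], visited so far: [10, 9, 39, 15, 47, 14]
  queue [22, 48] -> pop 22, enqueue [24], visited so far: [10, 9, 39, 15, 47, 14, 22]
  queue [48, 24] -> pop 48, enqueue [none], visited so far: [10, 9, 39, 15, 47, 14, 22, 48]
  queue [24] -> pop 24, enqueue [none], visited so far: [10, 9, 39, 15, 47, 14, 22, 48, 24]
Result: [10, 9, 39, 15, 47, 14, 22, 48, 24]


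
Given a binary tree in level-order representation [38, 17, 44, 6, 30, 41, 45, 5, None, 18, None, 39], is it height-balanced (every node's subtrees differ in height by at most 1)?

Tree (level-order array): [38, 17, 44, 6, 30, 41, 45, 5, None, 18, None, 39]
Definition: a tree is height-balanced if, at every node, |h(left) - h(right)| <= 1 (empty subtree has height -1).
Bottom-up per-node check:
  node 5: h_left=-1, h_right=-1, diff=0 [OK], height=0
  node 6: h_left=0, h_right=-1, diff=1 [OK], height=1
  node 18: h_left=-1, h_right=-1, diff=0 [OK], height=0
  node 30: h_left=0, h_right=-1, diff=1 [OK], height=1
  node 17: h_left=1, h_right=1, diff=0 [OK], height=2
  node 39: h_left=-1, h_right=-1, diff=0 [OK], height=0
  node 41: h_left=0, h_right=-1, diff=1 [OK], height=1
  node 45: h_left=-1, h_right=-1, diff=0 [OK], height=0
  node 44: h_left=1, h_right=0, diff=1 [OK], height=2
  node 38: h_left=2, h_right=2, diff=0 [OK], height=3
All nodes satisfy the balance condition.
Result: Balanced


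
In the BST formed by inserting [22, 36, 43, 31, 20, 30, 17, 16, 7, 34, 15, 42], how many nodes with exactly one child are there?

Tree built from: [22, 36, 43, 31, 20, 30, 17, 16, 7, 34, 15, 42]
Tree (level-order array): [22, 20, 36, 17, None, 31, 43, 16, None, 30, 34, 42, None, 7, None, None, None, None, None, None, None, None, 15]
Rule: These are nodes with exactly 1 non-null child.
Per-node child counts:
  node 22: 2 child(ren)
  node 20: 1 child(ren)
  node 17: 1 child(ren)
  node 16: 1 child(ren)
  node 7: 1 child(ren)
  node 15: 0 child(ren)
  node 36: 2 child(ren)
  node 31: 2 child(ren)
  node 30: 0 child(ren)
  node 34: 0 child(ren)
  node 43: 1 child(ren)
  node 42: 0 child(ren)
Matching nodes: [20, 17, 16, 7, 43]
Count of nodes with exactly one child: 5


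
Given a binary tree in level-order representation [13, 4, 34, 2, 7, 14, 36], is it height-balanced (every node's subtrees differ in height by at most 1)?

Tree (level-order array): [13, 4, 34, 2, 7, 14, 36]
Definition: a tree is height-balanced if, at every node, |h(left) - h(right)| <= 1 (empty subtree has height -1).
Bottom-up per-node check:
  node 2: h_left=-1, h_right=-1, diff=0 [OK], height=0
  node 7: h_left=-1, h_right=-1, diff=0 [OK], height=0
  node 4: h_left=0, h_right=0, diff=0 [OK], height=1
  node 14: h_left=-1, h_right=-1, diff=0 [OK], height=0
  node 36: h_left=-1, h_right=-1, diff=0 [OK], height=0
  node 34: h_left=0, h_right=0, diff=0 [OK], height=1
  node 13: h_left=1, h_right=1, diff=0 [OK], height=2
All nodes satisfy the balance condition.
Result: Balanced


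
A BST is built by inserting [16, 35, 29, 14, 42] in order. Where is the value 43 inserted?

Starting tree (level order): [16, 14, 35, None, None, 29, 42]
Insertion path: 16 -> 35 -> 42
Result: insert 43 as right child of 42
Final tree (level order): [16, 14, 35, None, None, 29, 42, None, None, None, 43]


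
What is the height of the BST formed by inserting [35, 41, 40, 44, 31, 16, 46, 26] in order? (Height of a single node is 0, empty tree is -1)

Insertion order: [35, 41, 40, 44, 31, 16, 46, 26]
Tree (level-order array): [35, 31, 41, 16, None, 40, 44, None, 26, None, None, None, 46]
Compute height bottom-up (empty subtree = -1):
  height(26) = 1 + max(-1, -1) = 0
  height(16) = 1 + max(-1, 0) = 1
  height(31) = 1 + max(1, -1) = 2
  height(40) = 1 + max(-1, -1) = 0
  height(46) = 1 + max(-1, -1) = 0
  height(44) = 1 + max(-1, 0) = 1
  height(41) = 1 + max(0, 1) = 2
  height(35) = 1 + max(2, 2) = 3
Height = 3


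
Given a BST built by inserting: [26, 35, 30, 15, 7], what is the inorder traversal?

Tree insertion order: [26, 35, 30, 15, 7]
Tree (level-order array): [26, 15, 35, 7, None, 30]
Inorder traversal: [7, 15, 26, 30, 35]


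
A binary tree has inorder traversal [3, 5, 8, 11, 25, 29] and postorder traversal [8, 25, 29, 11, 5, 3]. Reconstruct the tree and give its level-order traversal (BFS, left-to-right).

Inorder:   [3, 5, 8, 11, 25, 29]
Postorder: [8, 25, 29, 11, 5, 3]
Algorithm: postorder visits root last, so walk postorder right-to-left;
each value is the root of the current inorder slice — split it at that
value, recurse on the right subtree first, then the left.
Recursive splits:
  root=3; inorder splits into left=[], right=[5, 8, 11, 25, 29]
  root=5; inorder splits into left=[], right=[8, 11, 25, 29]
  root=11; inorder splits into left=[8], right=[25, 29]
  root=29; inorder splits into left=[25], right=[]
  root=25; inorder splits into left=[], right=[]
  root=8; inorder splits into left=[], right=[]
Reconstructed level-order: [3, 5, 11, 8, 29, 25]


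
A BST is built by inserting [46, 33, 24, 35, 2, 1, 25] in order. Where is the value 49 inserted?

Starting tree (level order): [46, 33, None, 24, 35, 2, 25, None, None, 1]
Insertion path: 46
Result: insert 49 as right child of 46
Final tree (level order): [46, 33, 49, 24, 35, None, None, 2, 25, None, None, 1]


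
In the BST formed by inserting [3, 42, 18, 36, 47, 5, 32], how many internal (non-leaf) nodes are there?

Tree built from: [3, 42, 18, 36, 47, 5, 32]
Tree (level-order array): [3, None, 42, 18, 47, 5, 36, None, None, None, None, 32]
Rule: An internal node has at least one child.
Per-node child counts:
  node 3: 1 child(ren)
  node 42: 2 child(ren)
  node 18: 2 child(ren)
  node 5: 0 child(ren)
  node 36: 1 child(ren)
  node 32: 0 child(ren)
  node 47: 0 child(ren)
Matching nodes: [3, 42, 18, 36]
Count of internal (non-leaf) nodes: 4


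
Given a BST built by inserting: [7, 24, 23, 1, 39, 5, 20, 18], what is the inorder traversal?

Tree insertion order: [7, 24, 23, 1, 39, 5, 20, 18]
Tree (level-order array): [7, 1, 24, None, 5, 23, 39, None, None, 20, None, None, None, 18]
Inorder traversal: [1, 5, 7, 18, 20, 23, 24, 39]


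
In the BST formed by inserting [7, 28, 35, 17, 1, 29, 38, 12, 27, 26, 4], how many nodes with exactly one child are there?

Tree built from: [7, 28, 35, 17, 1, 29, 38, 12, 27, 26, 4]
Tree (level-order array): [7, 1, 28, None, 4, 17, 35, None, None, 12, 27, 29, 38, None, None, 26]
Rule: These are nodes with exactly 1 non-null child.
Per-node child counts:
  node 7: 2 child(ren)
  node 1: 1 child(ren)
  node 4: 0 child(ren)
  node 28: 2 child(ren)
  node 17: 2 child(ren)
  node 12: 0 child(ren)
  node 27: 1 child(ren)
  node 26: 0 child(ren)
  node 35: 2 child(ren)
  node 29: 0 child(ren)
  node 38: 0 child(ren)
Matching nodes: [1, 27]
Count of nodes with exactly one child: 2


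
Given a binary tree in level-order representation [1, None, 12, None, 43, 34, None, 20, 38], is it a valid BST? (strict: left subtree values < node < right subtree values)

Level-order array: [1, None, 12, None, 43, 34, None, 20, 38]
Validate using subtree bounds (lo, hi): at each node, require lo < value < hi,
then recurse left with hi=value and right with lo=value.
Preorder trace (stopping at first violation):
  at node 1 with bounds (-inf, +inf): OK
  at node 12 with bounds (1, +inf): OK
  at node 43 with bounds (12, +inf): OK
  at node 34 with bounds (12, 43): OK
  at node 20 with bounds (12, 34): OK
  at node 38 with bounds (34, 43): OK
No violation found at any node.
Result: Valid BST


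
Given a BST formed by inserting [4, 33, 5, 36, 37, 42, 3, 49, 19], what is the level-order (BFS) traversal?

Tree insertion order: [4, 33, 5, 36, 37, 42, 3, 49, 19]
Tree (level-order array): [4, 3, 33, None, None, 5, 36, None, 19, None, 37, None, None, None, 42, None, 49]
BFS from the root, enqueuing left then right child of each popped node:
  queue [4] -> pop 4, enqueue [3, 33], visited so far: [4]
  queue [3, 33] -> pop 3, enqueue [none], visited so far: [4, 3]
  queue [33] -> pop 33, enqueue [5, 36], visited so far: [4, 3, 33]
  queue [5, 36] -> pop 5, enqueue [19], visited so far: [4, 3, 33, 5]
  queue [36, 19] -> pop 36, enqueue [37], visited so far: [4, 3, 33, 5, 36]
  queue [19, 37] -> pop 19, enqueue [none], visited so far: [4, 3, 33, 5, 36, 19]
  queue [37] -> pop 37, enqueue [42], visited so far: [4, 3, 33, 5, 36, 19, 37]
  queue [42] -> pop 42, enqueue [49], visited so far: [4, 3, 33, 5, 36, 19, 37, 42]
  queue [49] -> pop 49, enqueue [none], visited so far: [4, 3, 33, 5, 36, 19, 37, 42, 49]
Result: [4, 3, 33, 5, 36, 19, 37, 42, 49]


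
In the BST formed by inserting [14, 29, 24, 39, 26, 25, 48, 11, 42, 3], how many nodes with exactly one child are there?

Tree built from: [14, 29, 24, 39, 26, 25, 48, 11, 42, 3]
Tree (level-order array): [14, 11, 29, 3, None, 24, 39, None, None, None, 26, None, 48, 25, None, 42]
Rule: These are nodes with exactly 1 non-null child.
Per-node child counts:
  node 14: 2 child(ren)
  node 11: 1 child(ren)
  node 3: 0 child(ren)
  node 29: 2 child(ren)
  node 24: 1 child(ren)
  node 26: 1 child(ren)
  node 25: 0 child(ren)
  node 39: 1 child(ren)
  node 48: 1 child(ren)
  node 42: 0 child(ren)
Matching nodes: [11, 24, 26, 39, 48]
Count of nodes with exactly one child: 5


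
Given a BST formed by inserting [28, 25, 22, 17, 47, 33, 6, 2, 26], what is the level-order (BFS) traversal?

Tree insertion order: [28, 25, 22, 17, 47, 33, 6, 2, 26]
Tree (level-order array): [28, 25, 47, 22, 26, 33, None, 17, None, None, None, None, None, 6, None, 2]
BFS from the root, enqueuing left then right child of each popped node:
  queue [28] -> pop 28, enqueue [25, 47], visited so far: [28]
  queue [25, 47] -> pop 25, enqueue [22, 26], visited so far: [28, 25]
  queue [47, 22, 26] -> pop 47, enqueue [33], visited so far: [28, 25, 47]
  queue [22, 26, 33] -> pop 22, enqueue [17], visited so far: [28, 25, 47, 22]
  queue [26, 33, 17] -> pop 26, enqueue [none], visited so far: [28, 25, 47, 22, 26]
  queue [33, 17] -> pop 33, enqueue [none], visited so far: [28, 25, 47, 22, 26, 33]
  queue [17] -> pop 17, enqueue [6], visited so far: [28, 25, 47, 22, 26, 33, 17]
  queue [6] -> pop 6, enqueue [2], visited so far: [28, 25, 47, 22, 26, 33, 17, 6]
  queue [2] -> pop 2, enqueue [none], visited so far: [28, 25, 47, 22, 26, 33, 17, 6, 2]
Result: [28, 25, 47, 22, 26, 33, 17, 6, 2]


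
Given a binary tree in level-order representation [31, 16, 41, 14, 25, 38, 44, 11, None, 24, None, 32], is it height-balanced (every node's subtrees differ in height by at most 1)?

Tree (level-order array): [31, 16, 41, 14, 25, 38, 44, 11, None, 24, None, 32]
Definition: a tree is height-balanced if, at every node, |h(left) - h(right)| <= 1 (empty subtree has height -1).
Bottom-up per-node check:
  node 11: h_left=-1, h_right=-1, diff=0 [OK], height=0
  node 14: h_left=0, h_right=-1, diff=1 [OK], height=1
  node 24: h_left=-1, h_right=-1, diff=0 [OK], height=0
  node 25: h_left=0, h_right=-1, diff=1 [OK], height=1
  node 16: h_left=1, h_right=1, diff=0 [OK], height=2
  node 32: h_left=-1, h_right=-1, diff=0 [OK], height=0
  node 38: h_left=0, h_right=-1, diff=1 [OK], height=1
  node 44: h_left=-1, h_right=-1, diff=0 [OK], height=0
  node 41: h_left=1, h_right=0, diff=1 [OK], height=2
  node 31: h_left=2, h_right=2, diff=0 [OK], height=3
All nodes satisfy the balance condition.
Result: Balanced


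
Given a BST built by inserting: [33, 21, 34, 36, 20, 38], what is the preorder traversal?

Tree insertion order: [33, 21, 34, 36, 20, 38]
Tree (level-order array): [33, 21, 34, 20, None, None, 36, None, None, None, 38]
Preorder traversal: [33, 21, 20, 34, 36, 38]


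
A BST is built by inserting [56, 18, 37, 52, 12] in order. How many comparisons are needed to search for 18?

Search path for 18: 56 -> 18
Found: True
Comparisons: 2


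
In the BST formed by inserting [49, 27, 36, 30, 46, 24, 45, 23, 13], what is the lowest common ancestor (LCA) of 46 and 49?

Tree insertion order: [49, 27, 36, 30, 46, 24, 45, 23, 13]
Tree (level-order array): [49, 27, None, 24, 36, 23, None, 30, 46, 13, None, None, None, 45]
In a BST, the LCA of p=46, q=49 is the first node v on the
root-to-leaf path with p <= v <= q (go left if both < v, right if both > v).
Walk from root:
  at 49: 46 <= 49 <= 49, this is the LCA
LCA = 49


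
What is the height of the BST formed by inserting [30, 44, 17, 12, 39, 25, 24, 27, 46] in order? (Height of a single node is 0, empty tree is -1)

Insertion order: [30, 44, 17, 12, 39, 25, 24, 27, 46]
Tree (level-order array): [30, 17, 44, 12, 25, 39, 46, None, None, 24, 27]
Compute height bottom-up (empty subtree = -1):
  height(12) = 1 + max(-1, -1) = 0
  height(24) = 1 + max(-1, -1) = 0
  height(27) = 1 + max(-1, -1) = 0
  height(25) = 1 + max(0, 0) = 1
  height(17) = 1 + max(0, 1) = 2
  height(39) = 1 + max(-1, -1) = 0
  height(46) = 1 + max(-1, -1) = 0
  height(44) = 1 + max(0, 0) = 1
  height(30) = 1 + max(2, 1) = 3
Height = 3


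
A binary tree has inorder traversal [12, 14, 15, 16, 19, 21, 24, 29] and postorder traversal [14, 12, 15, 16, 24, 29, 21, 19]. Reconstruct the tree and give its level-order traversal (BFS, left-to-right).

Inorder:   [12, 14, 15, 16, 19, 21, 24, 29]
Postorder: [14, 12, 15, 16, 24, 29, 21, 19]
Algorithm: postorder visits root last, so walk postorder right-to-left;
each value is the root of the current inorder slice — split it at that
value, recurse on the right subtree first, then the left.
Recursive splits:
  root=19; inorder splits into left=[12, 14, 15, 16], right=[21, 24, 29]
  root=21; inorder splits into left=[], right=[24, 29]
  root=29; inorder splits into left=[24], right=[]
  root=24; inorder splits into left=[], right=[]
  root=16; inorder splits into left=[12, 14, 15], right=[]
  root=15; inorder splits into left=[12, 14], right=[]
  root=12; inorder splits into left=[], right=[14]
  root=14; inorder splits into left=[], right=[]
Reconstructed level-order: [19, 16, 21, 15, 29, 12, 24, 14]


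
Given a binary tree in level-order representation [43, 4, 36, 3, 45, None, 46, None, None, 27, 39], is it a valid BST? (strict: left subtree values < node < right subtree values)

Level-order array: [43, 4, 36, 3, 45, None, 46, None, None, 27, 39]
Validate using subtree bounds (lo, hi): at each node, require lo < value < hi,
then recurse left with hi=value and right with lo=value.
Preorder trace (stopping at first violation):
  at node 43 with bounds (-inf, +inf): OK
  at node 4 with bounds (-inf, 43): OK
  at node 3 with bounds (-inf, 4): OK
  at node 45 with bounds (4, 43): VIOLATION
Node 45 violates its bound: not (4 < 45 < 43).
Result: Not a valid BST


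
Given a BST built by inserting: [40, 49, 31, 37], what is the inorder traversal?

Tree insertion order: [40, 49, 31, 37]
Tree (level-order array): [40, 31, 49, None, 37]
Inorder traversal: [31, 37, 40, 49]


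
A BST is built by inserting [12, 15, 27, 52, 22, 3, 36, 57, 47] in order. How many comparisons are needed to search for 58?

Search path for 58: 12 -> 15 -> 27 -> 52 -> 57
Found: False
Comparisons: 5


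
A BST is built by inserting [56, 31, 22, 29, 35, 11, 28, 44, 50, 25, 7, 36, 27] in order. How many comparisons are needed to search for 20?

Search path for 20: 56 -> 31 -> 22 -> 11
Found: False
Comparisons: 4


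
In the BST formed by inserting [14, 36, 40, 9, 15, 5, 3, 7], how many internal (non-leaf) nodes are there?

Tree built from: [14, 36, 40, 9, 15, 5, 3, 7]
Tree (level-order array): [14, 9, 36, 5, None, 15, 40, 3, 7]
Rule: An internal node has at least one child.
Per-node child counts:
  node 14: 2 child(ren)
  node 9: 1 child(ren)
  node 5: 2 child(ren)
  node 3: 0 child(ren)
  node 7: 0 child(ren)
  node 36: 2 child(ren)
  node 15: 0 child(ren)
  node 40: 0 child(ren)
Matching nodes: [14, 9, 5, 36]
Count of internal (non-leaf) nodes: 4


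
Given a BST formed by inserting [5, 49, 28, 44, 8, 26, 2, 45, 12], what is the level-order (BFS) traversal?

Tree insertion order: [5, 49, 28, 44, 8, 26, 2, 45, 12]
Tree (level-order array): [5, 2, 49, None, None, 28, None, 8, 44, None, 26, None, 45, 12]
BFS from the root, enqueuing left then right child of each popped node:
  queue [5] -> pop 5, enqueue [2, 49], visited so far: [5]
  queue [2, 49] -> pop 2, enqueue [none], visited so far: [5, 2]
  queue [49] -> pop 49, enqueue [28], visited so far: [5, 2, 49]
  queue [28] -> pop 28, enqueue [8, 44], visited so far: [5, 2, 49, 28]
  queue [8, 44] -> pop 8, enqueue [26], visited so far: [5, 2, 49, 28, 8]
  queue [44, 26] -> pop 44, enqueue [45], visited so far: [5, 2, 49, 28, 8, 44]
  queue [26, 45] -> pop 26, enqueue [12], visited so far: [5, 2, 49, 28, 8, 44, 26]
  queue [45, 12] -> pop 45, enqueue [none], visited so far: [5, 2, 49, 28, 8, 44, 26, 45]
  queue [12] -> pop 12, enqueue [none], visited so far: [5, 2, 49, 28, 8, 44, 26, 45, 12]
Result: [5, 2, 49, 28, 8, 44, 26, 45, 12]


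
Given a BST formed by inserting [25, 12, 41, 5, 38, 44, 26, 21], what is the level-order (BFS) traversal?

Tree insertion order: [25, 12, 41, 5, 38, 44, 26, 21]
Tree (level-order array): [25, 12, 41, 5, 21, 38, 44, None, None, None, None, 26]
BFS from the root, enqueuing left then right child of each popped node:
  queue [25] -> pop 25, enqueue [12, 41], visited so far: [25]
  queue [12, 41] -> pop 12, enqueue [5, 21], visited so far: [25, 12]
  queue [41, 5, 21] -> pop 41, enqueue [38, 44], visited so far: [25, 12, 41]
  queue [5, 21, 38, 44] -> pop 5, enqueue [none], visited so far: [25, 12, 41, 5]
  queue [21, 38, 44] -> pop 21, enqueue [none], visited so far: [25, 12, 41, 5, 21]
  queue [38, 44] -> pop 38, enqueue [26], visited so far: [25, 12, 41, 5, 21, 38]
  queue [44, 26] -> pop 44, enqueue [none], visited so far: [25, 12, 41, 5, 21, 38, 44]
  queue [26] -> pop 26, enqueue [none], visited so far: [25, 12, 41, 5, 21, 38, 44, 26]
Result: [25, 12, 41, 5, 21, 38, 44, 26]


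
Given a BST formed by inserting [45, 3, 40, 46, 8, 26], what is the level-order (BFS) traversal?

Tree insertion order: [45, 3, 40, 46, 8, 26]
Tree (level-order array): [45, 3, 46, None, 40, None, None, 8, None, None, 26]
BFS from the root, enqueuing left then right child of each popped node:
  queue [45] -> pop 45, enqueue [3, 46], visited so far: [45]
  queue [3, 46] -> pop 3, enqueue [40], visited so far: [45, 3]
  queue [46, 40] -> pop 46, enqueue [none], visited so far: [45, 3, 46]
  queue [40] -> pop 40, enqueue [8], visited so far: [45, 3, 46, 40]
  queue [8] -> pop 8, enqueue [26], visited so far: [45, 3, 46, 40, 8]
  queue [26] -> pop 26, enqueue [none], visited so far: [45, 3, 46, 40, 8, 26]
Result: [45, 3, 46, 40, 8, 26]


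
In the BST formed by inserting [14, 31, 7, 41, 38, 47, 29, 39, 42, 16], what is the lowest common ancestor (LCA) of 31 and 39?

Tree insertion order: [14, 31, 7, 41, 38, 47, 29, 39, 42, 16]
Tree (level-order array): [14, 7, 31, None, None, 29, 41, 16, None, 38, 47, None, None, None, 39, 42]
In a BST, the LCA of p=31, q=39 is the first node v on the
root-to-leaf path with p <= v <= q (go left if both < v, right if both > v).
Walk from root:
  at 14: both 31 and 39 > 14, go right
  at 31: 31 <= 31 <= 39, this is the LCA
LCA = 31


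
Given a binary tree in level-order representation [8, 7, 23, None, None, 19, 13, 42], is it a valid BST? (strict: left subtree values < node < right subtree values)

Level-order array: [8, 7, 23, None, None, 19, 13, 42]
Validate using subtree bounds (lo, hi): at each node, require lo < value < hi,
then recurse left with hi=value and right with lo=value.
Preorder trace (stopping at first violation):
  at node 8 with bounds (-inf, +inf): OK
  at node 7 with bounds (-inf, 8): OK
  at node 23 with bounds (8, +inf): OK
  at node 19 with bounds (8, 23): OK
  at node 42 with bounds (8, 19): VIOLATION
Node 42 violates its bound: not (8 < 42 < 19).
Result: Not a valid BST


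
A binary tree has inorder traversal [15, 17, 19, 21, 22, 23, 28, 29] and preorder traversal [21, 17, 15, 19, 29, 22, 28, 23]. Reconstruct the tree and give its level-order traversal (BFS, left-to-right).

Inorder:  [15, 17, 19, 21, 22, 23, 28, 29]
Preorder: [21, 17, 15, 19, 29, 22, 28, 23]
Algorithm: preorder visits root first, so consume preorder in order;
for each root, split the current inorder slice at that value into
left-subtree inorder and right-subtree inorder, then recurse.
Recursive splits:
  root=21; inorder splits into left=[15, 17, 19], right=[22, 23, 28, 29]
  root=17; inorder splits into left=[15], right=[19]
  root=15; inorder splits into left=[], right=[]
  root=19; inorder splits into left=[], right=[]
  root=29; inorder splits into left=[22, 23, 28], right=[]
  root=22; inorder splits into left=[], right=[23, 28]
  root=28; inorder splits into left=[23], right=[]
  root=23; inorder splits into left=[], right=[]
Reconstructed level-order: [21, 17, 29, 15, 19, 22, 28, 23]


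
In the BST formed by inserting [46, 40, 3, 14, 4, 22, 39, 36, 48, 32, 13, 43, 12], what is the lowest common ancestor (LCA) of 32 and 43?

Tree insertion order: [46, 40, 3, 14, 4, 22, 39, 36, 48, 32, 13, 43, 12]
Tree (level-order array): [46, 40, 48, 3, 43, None, None, None, 14, None, None, 4, 22, None, 13, None, 39, 12, None, 36, None, None, None, 32]
In a BST, the LCA of p=32, q=43 is the first node v on the
root-to-leaf path with p <= v <= q (go left if both < v, right if both > v).
Walk from root:
  at 46: both 32 and 43 < 46, go left
  at 40: 32 <= 40 <= 43, this is the LCA
LCA = 40


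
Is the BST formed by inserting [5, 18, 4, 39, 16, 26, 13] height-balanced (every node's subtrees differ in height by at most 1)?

Tree (level-order array): [5, 4, 18, None, None, 16, 39, 13, None, 26]
Definition: a tree is height-balanced if, at every node, |h(left) - h(right)| <= 1 (empty subtree has height -1).
Bottom-up per-node check:
  node 4: h_left=-1, h_right=-1, diff=0 [OK], height=0
  node 13: h_left=-1, h_right=-1, diff=0 [OK], height=0
  node 16: h_left=0, h_right=-1, diff=1 [OK], height=1
  node 26: h_left=-1, h_right=-1, diff=0 [OK], height=0
  node 39: h_left=0, h_right=-1, diff=1 [OK], height=1
  node 18: h_left=1, h_right=1, diff=0 [OK], height=2
  node 5: h_left=0, h_right=2, diff=2 [FAIL (|0-2|=2 > 1)], height=3
Node 5 violates the condition: |0 - 2| = 2 > 1.
Result: Not balanced


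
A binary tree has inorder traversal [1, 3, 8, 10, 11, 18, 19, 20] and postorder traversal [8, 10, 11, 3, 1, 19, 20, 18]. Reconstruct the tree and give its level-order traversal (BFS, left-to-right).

Inorder:   [1, 3, 8, 10, 11, 18, 19, 20]
Postorder: [8, 10, 11, 3, 1, 19, 20, 18]
Algorithm: postorder visits root last, so walk postorder right-to-left;
each value is the root of the current inorder slice — split it at that
value, recurse on the right subtree first, then the left.
Recursive splits:
  root=18; inorder splits into left=[1, 3, 8, 10, 11], right=[19, 20]
  root=20; inorder splits into left=[19], right=[]
  root=19; inorder splits into left=[], right=[]
  root=1; inorder splits into left=[], right=[3, 8, 10, 11]
  root=3; inorder splits into left=[], right=[8, 10, 11]
  root=11; inorder splits into left=[8, 10], right=[]
  root=10; inorder splits into left=[8], right=[]
  root=8; inorder splits into left=[], right=[]
Reconstructed level-order: [18, 1, 20, 3, 19, 11, 10, 8]


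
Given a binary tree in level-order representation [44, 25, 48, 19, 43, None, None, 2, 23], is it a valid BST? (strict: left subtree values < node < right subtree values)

Level-order array: [44, 25, 48, 19, 43, None, None, 2, 23]
Validate using subtree bounds (lo, hi): at each node, require lo < value < hi,
then recurse left with hi=value and right with lo=value.
Preorder trace (stopping at first violation):
  at node 44 with bounds (-inf, +inf): OK
  at node 25 with bounds (-inf, 44): OK
  at node 19 with bounds (-inf, 25): OK
  at node 2 with bounds (-inf, 19): OK
  at node 23 with bounds (19, 25): OK
  at node 43 with bounds (25, 44): OK
  at node 48 with bounds (44, +inf): OK
No violation found at any node.
Result: Valid BST


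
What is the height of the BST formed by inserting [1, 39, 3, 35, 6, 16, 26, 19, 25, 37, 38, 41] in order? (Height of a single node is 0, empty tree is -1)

Insertion order: [1, 39, 3, 35, 6, 16, 26, 19, 25, 37, 38, 41]
Tree (level-order array): [1, None, 39, 3, 41, None, 35, None, None, 6, 37, None, 16, None, 38, None, 26, None, None, 19, None, None, 25]
Compute height bottom-up (empty subtree = -1):
  height(25) = 1 + max(-1, -1) = 0
  height(19) = 1 + max(-1, 0) = 1
  height(26) = 1 + max(1, -1) = 2
  height(16) = 1 + max(-1, 2) = 3
  height(6) = 1 + max(-1, 3) = 4
  height(38) = 1 + max(-1, -1) = 0
  height(37) = 1 + max(-1, 0) = 1
  height(35) = 1 + max(4, 1) = 5
  height(3) = 1 + max(-1, 5) = 6
  height(41) = 1 + max(-1, -1) = 0
  height(39) = 1 + max(6, 0) = 7
  height(1) = 1 + max(-1, 7) = 8
Height = 8


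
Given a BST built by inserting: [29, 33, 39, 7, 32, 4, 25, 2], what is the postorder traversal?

Tree insertion order: [29, 33, 39, 7, 32, 4, 25, 2]
Tree (level-order array): [29, 7, 33, 4, 25, 32, 39, 2]
Postorder traversal: [2, 4, 25, 7, 32, 39, 33, 29]


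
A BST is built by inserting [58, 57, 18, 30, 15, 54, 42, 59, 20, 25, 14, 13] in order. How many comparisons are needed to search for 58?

Search path for 58: 58
Found: True
Comparisons: 1


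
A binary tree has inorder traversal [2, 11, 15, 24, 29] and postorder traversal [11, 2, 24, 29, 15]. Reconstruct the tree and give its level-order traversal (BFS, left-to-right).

Inorder:   [2, 11, 15, 24, 29]
Postorder: [11, 2, 24, 29, 15]
Algorithm: postorder visits root last, so walk postorder right-to-left;
each value is the root of the current inorder slice — split it at that
value, recurse on the right subtree first, then the left.
Recursive splits:
  root=15; inorder splits into left=[2, 11], right=[24, 29]
  root=29; inorder splits into left=[24], right=[]
  root=24; inorder splits into left=[], right=[]
  root=2; inorder splits into left=[], right=[11]
  root=11; inorder splits into left=[], right=[]
Reconstructed level-order: [15, 2, 29, 11, 24]


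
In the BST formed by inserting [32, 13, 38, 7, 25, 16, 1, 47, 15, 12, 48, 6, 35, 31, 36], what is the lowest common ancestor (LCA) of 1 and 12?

Tree insertion order: [32, 13, 38, 7, 25, 16, 1, 47, 15, 12, 48, 6, 35, 31, 36]
Tree (level-order array): [32, 13, 38, 7, 25, 35, 47, 1, 12, 16, 31, None, 36, None, 48, None, 6, None, None, 15]
In a BST, the LCA of p=1, q=12 is the first node v on the
root-to-leaf path with p <= v <= q (go left if both < v, right if both > v).
Walk from root:
  at 32: both 1 and 12 < 32, go left
  at 13: both 1 and 12 < 13, go left
  at 7: 1 <= 7 <= 12, this is the LCA
LCA = 7


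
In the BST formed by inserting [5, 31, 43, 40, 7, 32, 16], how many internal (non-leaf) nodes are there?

Tree built from: [5, 31, 43, 40, 7, 32, 16]
Tree (level-order array): [5, None, 31, 7, 43, None, 16, 40, None, None, None, 32]
Rule: An internal node has at least one child.
Per-node child counts:
  node 5: 1 child(ren)
  node 31: 2 child(ren)
  node 7: 1 child(ren)
  node 16: 0 child(ren)
  node 43: 1 child(ren)
  node 40: 1 child(ren)
  node 32: 0 child(ren)
Matching nodes: [5, 31, 7, 43, 40]
Count of internal (non-leaf) nodes: 5


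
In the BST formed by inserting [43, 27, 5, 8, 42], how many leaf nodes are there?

Tree built from: [43, 27, 5, 8, 42]
Tree (level-order array): [43, 27, None, 5, 42, None, 8]
Rule: A leaf has 0 children.
Per-node child counts:
  node 43: 1 child(ren)
  node 27: 2 child(ren)
  node 5: 1 child(ren)
  node 8: 0 child(ren)
  node 42: 0 child(ren)
Matching nodes: [8, 42]
Count of leaf nodes: 2


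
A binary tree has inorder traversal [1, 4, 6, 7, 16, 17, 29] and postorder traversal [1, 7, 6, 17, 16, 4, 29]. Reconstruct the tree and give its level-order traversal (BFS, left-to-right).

Inorder:   [1, 4, 6, 7, 16, 17, 29]
Postorder: [1, 7, 6, 17, 16, 4, 29]
Algorithm: postorder visits root last, so walk postorder right-to-left;
each value is the root of the current inorder slice — split it at that
value, recurse on the right subtree first, then the left.
Recursive splits:
  root=29; inorder splits into left=[1, 4, 6, 7, 16, 17], right=[]
  root=4; inorder splits into left=[1], right=[6, 7, 16, 17]
  root=16; inorder splits into left=[6, 7], right=[17]
  root=17; inorder splits into left=[], right=[]
  root=6; inorder splits into left=[], right=[7]
  root=7; inorder splits into left=[], right=[]
  root=1; inorder splits into left=[], right=[]
Reconstructed level-order: [29, 4, 1, 16, 6, 17, 7]
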